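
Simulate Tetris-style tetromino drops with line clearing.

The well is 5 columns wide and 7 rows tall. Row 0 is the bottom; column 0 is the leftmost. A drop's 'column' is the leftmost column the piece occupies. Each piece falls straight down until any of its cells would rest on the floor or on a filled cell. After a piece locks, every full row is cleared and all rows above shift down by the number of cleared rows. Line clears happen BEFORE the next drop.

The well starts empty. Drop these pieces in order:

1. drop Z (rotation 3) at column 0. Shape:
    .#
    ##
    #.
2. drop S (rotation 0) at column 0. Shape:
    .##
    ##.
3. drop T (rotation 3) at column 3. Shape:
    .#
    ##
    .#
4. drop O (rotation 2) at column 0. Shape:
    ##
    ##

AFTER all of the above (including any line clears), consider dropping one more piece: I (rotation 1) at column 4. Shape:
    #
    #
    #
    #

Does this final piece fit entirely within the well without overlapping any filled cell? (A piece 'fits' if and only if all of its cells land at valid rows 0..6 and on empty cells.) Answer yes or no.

Drop 1: Z rot3 at col 0 lands with bottom-row=0; cleared 0 line(s) (total 0); column heights now [2 3 0 0 0], max=3
Drop 2: S rot0 at col 0 lands with bottom-row=3; cleared 0 line(s) (total 0); column heights now [4 5 5 0 0], max=5
Drop 3: T rot3 at col 3 lands with bottom-row=0; cleared 0 line(s) (total 0); column heights now [4 5 5 2 3], max=5
Drop 4: O rot2 at col 0 lands with bottom-row=5; cleared 0 line(s) (total 0); column heights now [7 7 5 2 3], max=7
Test piece I rot1 at col 4 (width 1): heights before test = [7 7 5 2 3]; fits = True

Answer: yes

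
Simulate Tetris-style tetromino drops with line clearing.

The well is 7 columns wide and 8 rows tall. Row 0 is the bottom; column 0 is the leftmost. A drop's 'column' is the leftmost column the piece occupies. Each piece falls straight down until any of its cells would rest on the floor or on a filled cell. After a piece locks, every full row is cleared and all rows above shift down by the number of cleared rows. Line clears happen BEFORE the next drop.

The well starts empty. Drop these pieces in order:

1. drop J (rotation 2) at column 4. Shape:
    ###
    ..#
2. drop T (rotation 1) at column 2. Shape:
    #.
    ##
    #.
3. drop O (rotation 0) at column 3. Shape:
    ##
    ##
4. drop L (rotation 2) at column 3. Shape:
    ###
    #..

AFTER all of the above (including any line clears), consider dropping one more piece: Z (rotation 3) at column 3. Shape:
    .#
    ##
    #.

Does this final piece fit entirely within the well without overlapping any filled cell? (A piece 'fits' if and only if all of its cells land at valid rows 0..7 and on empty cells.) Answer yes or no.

Drop 1: J rot2 at col 4 lands with bottom-row=0; cleared 0 line(s) (total 0); column heights now [0 0 0 0 2 2 2], max=2
Drop 2: T rot1 at col 2 lands with bottom-row=0; cleared 0 line(s) (total 0); column heights now [0 0 3 2 2 2 2], max=3
Drop 3: O rot0 at col 3 lands with bottom-row=2; cleared 0 line(s) (total 0); column heights now [0 0 3 4 4 2 2], max=4
Drop 4: L rot2 at col 3 lands with bottom-row=4; cleared 0 line(s) (total 0); column heights now [0 0 3 6 6 6 2], max=6
Test piece Z rot3 at col 3 (width 2): heights before test = [0 0 3 6 6 6 2]; fits = False

Answer: no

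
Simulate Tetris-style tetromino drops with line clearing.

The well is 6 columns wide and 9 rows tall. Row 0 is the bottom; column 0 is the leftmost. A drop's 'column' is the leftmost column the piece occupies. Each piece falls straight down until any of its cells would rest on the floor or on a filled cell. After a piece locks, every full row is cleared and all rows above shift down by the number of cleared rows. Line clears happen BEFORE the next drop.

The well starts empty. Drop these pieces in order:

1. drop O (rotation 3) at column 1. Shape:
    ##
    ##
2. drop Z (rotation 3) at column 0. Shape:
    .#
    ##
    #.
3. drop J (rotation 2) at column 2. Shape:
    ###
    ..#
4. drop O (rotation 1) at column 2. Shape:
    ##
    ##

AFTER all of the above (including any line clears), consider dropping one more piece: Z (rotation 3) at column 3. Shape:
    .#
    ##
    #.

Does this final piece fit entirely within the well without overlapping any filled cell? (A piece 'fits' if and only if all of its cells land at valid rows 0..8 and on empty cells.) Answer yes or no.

Answer: yes

Derivation:
Drop 1: O rot3 at col 1 lands with bottom-row=0; cleared 0 line(s) (total 0); column heights now [0 2 2 0 0 0], max=2
Drop 2: Z rot3 at col 0 lands with bottom-row=1; cleared 0 line(s) (total 0); column heights now [3 4 2 0 0 0], max=4
Drop 3: J rot2 at col 2 lands with bottom-row=1; cleared 0 line(s) (total 0); column heights now [3 4 3 3 3 0], max=4
Drop 4: O rot1 at col 2 lands with bottom-row=3; cleared 0 line(s) (total 0); column heights now [3 4 5 5 3 0], max=5
Test piece Z rot3 at col 3 (width 2): heights before test = [3 4 5 5 3 0]; fits = True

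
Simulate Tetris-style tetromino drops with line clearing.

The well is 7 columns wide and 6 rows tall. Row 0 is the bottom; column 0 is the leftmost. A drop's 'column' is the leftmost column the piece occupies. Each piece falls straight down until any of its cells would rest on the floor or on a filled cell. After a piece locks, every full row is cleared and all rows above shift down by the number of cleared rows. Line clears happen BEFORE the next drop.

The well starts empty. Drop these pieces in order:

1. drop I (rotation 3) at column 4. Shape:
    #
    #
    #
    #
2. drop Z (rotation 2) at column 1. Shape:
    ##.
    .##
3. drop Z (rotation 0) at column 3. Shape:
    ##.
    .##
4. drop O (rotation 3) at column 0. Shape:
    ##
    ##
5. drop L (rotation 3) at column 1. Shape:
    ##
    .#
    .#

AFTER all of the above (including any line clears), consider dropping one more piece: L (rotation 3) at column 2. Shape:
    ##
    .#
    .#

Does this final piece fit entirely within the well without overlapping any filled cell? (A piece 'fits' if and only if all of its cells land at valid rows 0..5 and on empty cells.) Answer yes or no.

Drop 1: I rot3 at col 4 lands with bottom-row=0; cleared 0 line(s) (total 0); column heights now [0 0 0 0 4 0 0], max=4
Drop 2: Z rot2 at col 1 lands with bottom-row=0; cleared 0 line(s) (total 0); column heights now [0 2 2 1 4 0 0], max=4
Drop 3: Z rot0 at col 3 lands with bottom-row=4; cleared 0 line(s) (total 0); column heights now [0 2 2 6 6 5 0], max=6
Drop 4: O rot3 at col 0 lands with bottom-row=2; cleared 0 line(s) (total 0); column heights now [4 4 2 6 6 5 0], max=6
Drop 5: L rot3 at col 1 lands with bottom-row=2; cleared 0 line(s) (total 0); column heights now [4 5 5 6 6 5 0], max=6
Test piece L rot3 at col 2 (width 2): heights before test = [4 5 5 6 6 5 0]; fits = False

Answer: no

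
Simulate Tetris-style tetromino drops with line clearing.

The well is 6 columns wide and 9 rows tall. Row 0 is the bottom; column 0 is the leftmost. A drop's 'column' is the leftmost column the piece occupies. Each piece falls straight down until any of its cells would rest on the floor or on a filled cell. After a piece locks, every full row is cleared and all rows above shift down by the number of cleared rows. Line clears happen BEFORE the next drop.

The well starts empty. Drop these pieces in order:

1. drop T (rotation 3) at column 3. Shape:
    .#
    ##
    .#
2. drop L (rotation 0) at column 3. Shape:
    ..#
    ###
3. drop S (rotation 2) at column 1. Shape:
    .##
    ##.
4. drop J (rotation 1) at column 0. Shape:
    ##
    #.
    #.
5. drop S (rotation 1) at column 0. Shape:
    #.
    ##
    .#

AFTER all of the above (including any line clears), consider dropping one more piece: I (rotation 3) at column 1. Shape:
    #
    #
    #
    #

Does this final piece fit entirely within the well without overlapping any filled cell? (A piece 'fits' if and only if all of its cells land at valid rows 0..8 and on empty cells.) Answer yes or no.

Drop 1: T rot3 at col 3 lands with bottom-row=0; cleared 0 line(s) (total 0); column heights now [0 0 0 2 3 0], max=3
Drop 2: L rot0 at col 3 lands with bottom-row=3; cleared 0 line(s) (total 0); column heights now [0 0 0 4 4 5], max=5
Drop 3: S rot2 at col 1 lands with bottom-row=3; cleared 0 line(s) (total 0); column heights now [0 4 5 5 4 5], max=5
Drop 4: J rot1 at col 0 lands with bottom-row=2; cleared 1 line(s) (total 1); column heights now [4 4 4 4 3 4], max=4
Drop 5: S rot1 at col 0 lands with bottom-row=4; cleared 0 line(s) (total 1); column heights now [7 6 4 4 3 4], max=7
Test piece I rot3 at col 1 (width 1): heights before test = [7 6 4 4 3 4]; fits = False

Answer: no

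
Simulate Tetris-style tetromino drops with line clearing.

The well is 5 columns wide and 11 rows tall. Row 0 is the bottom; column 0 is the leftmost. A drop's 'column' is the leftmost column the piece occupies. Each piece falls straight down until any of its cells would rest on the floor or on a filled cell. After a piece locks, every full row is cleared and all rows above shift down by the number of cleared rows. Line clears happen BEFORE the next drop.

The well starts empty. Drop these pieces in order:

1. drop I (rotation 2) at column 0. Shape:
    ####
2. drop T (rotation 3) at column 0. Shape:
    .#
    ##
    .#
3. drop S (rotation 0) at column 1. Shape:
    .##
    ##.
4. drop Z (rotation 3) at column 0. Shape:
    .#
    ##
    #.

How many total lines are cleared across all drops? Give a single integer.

Answer: 0

Derivation:
Drop 1: I rot2 at col 0 lands with bottom-row=0; cleared 0 line(s) (total 0); column heights now [1 1 1 1 0], max=1
Drop 2: T rot3 at col 0 lands with bottom-row=1; cleared 0 line(s) (total 0); column heights now [3 4 1 1 0], max=4
Drop 3: S rot0 at col 1 lands with bottom-row=4; cleared 0 line(s) (total 0); column heights now [3 5 6 6 0], max=6
Drop 4: Z rot3 at col 0 lands with bottom-row=4; cleared 0 line(s) (total 0); column heights now [6 7 6 6 0], max=7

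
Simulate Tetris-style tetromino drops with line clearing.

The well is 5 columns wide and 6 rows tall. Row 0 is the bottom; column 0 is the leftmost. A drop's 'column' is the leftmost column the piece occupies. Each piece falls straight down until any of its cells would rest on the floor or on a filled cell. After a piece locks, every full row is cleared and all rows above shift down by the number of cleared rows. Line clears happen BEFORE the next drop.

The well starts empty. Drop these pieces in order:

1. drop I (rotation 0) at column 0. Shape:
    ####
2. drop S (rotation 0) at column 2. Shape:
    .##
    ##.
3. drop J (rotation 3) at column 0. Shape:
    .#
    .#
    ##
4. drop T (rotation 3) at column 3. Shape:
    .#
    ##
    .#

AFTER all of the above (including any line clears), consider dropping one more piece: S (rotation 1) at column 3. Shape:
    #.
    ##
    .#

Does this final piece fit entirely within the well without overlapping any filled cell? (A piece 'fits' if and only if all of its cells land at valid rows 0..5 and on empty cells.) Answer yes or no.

Drop 1: I rot0 at col 0 lands with bottom-row=0; cleared 0 line(s) (total 0); column heights now [1 1 1 1 0], max=1
Drop 2: S rot0 at col 2 lands with bottom-row=1; cleared 0 line(s) (total 0); column heights now [1 1 2 3 3], max=3
Drop 3: J rot3 at col 0 lands with bottom-row=1; cleared 0 line(s) (total 0); column heights now [2 4 2 3 3], max=4
Drop 4: T rot3 at col 3 lands with bottom-row=3; cleared 0 line(s) (total 0); column heights now [2 4 2 5 6], max=6
Test piece S rot1 at col 3 (width 2): heights before test = [2 4 2 5 6]; fits = False

Answer: no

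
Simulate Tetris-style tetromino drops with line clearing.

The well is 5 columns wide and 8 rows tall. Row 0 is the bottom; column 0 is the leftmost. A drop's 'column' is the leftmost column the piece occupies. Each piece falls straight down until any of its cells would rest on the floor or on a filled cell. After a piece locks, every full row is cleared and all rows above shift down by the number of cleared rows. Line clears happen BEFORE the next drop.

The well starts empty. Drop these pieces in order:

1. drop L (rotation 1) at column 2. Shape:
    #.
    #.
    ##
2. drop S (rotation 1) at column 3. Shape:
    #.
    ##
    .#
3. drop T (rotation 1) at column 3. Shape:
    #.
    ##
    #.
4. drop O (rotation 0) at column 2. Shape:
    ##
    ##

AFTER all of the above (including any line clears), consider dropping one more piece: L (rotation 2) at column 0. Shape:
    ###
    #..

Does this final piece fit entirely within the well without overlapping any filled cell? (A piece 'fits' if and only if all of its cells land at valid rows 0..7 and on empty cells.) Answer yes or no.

Answer: no

Derivation:
Drop 1: L rot1 at col 2 lands with bottom-row=0; cleared 0 line(s) (total 0); column heights now [0 0 3 1 0], max=3
Drop 2: S rot1 at col 3 lands with bottom-row=0; cleared 0 line(s) (total 0); column heights now [0 0 3 3 2], max=3
Drop 3: T rot1 at col 3 lands with bottom-row=3; cleared 0 line(s) (total 0); column heights now [0 0 3 6 5], max=6
Drop 4: O rot0 at col 2 lands with bottom-row=6; cleared 0 line(s) (total 0); column heights now [0 0 8 8 5], max=8
Test piece L rot2 at col 0 (width 3): heights before test = [0 0 8 8 5]; fits = False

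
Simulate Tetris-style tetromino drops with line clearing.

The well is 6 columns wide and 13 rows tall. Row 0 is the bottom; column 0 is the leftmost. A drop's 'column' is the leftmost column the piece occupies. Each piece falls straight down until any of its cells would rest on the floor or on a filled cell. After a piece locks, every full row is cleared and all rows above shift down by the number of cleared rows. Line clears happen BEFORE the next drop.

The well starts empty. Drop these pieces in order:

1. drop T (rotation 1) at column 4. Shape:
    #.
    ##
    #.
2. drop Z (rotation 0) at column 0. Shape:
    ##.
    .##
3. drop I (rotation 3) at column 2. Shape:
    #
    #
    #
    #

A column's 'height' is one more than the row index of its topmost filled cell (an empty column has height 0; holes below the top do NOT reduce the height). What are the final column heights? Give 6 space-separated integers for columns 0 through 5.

Drop 1: T rot1 at col 4 lands with bottom-row=0; cleared 0 line(s) (total 0); column heights now [0 0 0 0 3 2], max=3
Drop 2: Z rot0 at col 0 lands with bottom-row=0; cleared 0 line(s) (total 0); column heights now [2 2 1 0 3 2], max=3
Drop 3: I rot3 at col 2 lands with bottom-row=1; cleared 0 line(s) (total 0); column heights now [2 2 5 0 3 2], max=5

Answer: 2 2 5 0 3 2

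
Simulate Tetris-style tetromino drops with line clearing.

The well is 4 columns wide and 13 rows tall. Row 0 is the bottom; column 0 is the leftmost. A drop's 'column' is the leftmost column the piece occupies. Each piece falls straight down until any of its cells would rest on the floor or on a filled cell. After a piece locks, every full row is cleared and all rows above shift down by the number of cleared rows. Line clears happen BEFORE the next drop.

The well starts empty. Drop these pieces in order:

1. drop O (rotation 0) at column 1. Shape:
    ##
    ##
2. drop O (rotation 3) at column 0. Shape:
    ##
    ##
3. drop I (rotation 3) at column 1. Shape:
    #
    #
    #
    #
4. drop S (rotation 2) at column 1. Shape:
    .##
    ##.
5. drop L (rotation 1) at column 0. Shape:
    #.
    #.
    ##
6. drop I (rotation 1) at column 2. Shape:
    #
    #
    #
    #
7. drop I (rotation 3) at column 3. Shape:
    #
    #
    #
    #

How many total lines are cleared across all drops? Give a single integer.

Answer: 1

Derivation:
Drop 1: O rot0 at col 1 lands with bottom-row=0; cleared 0 line(s) (total 0); column heights now [0 2 2 0], max=2
Drop 2: O rot3 at col 0 lands with bottom-row=2; cleared 0 line(s) (total 0); column heights now [4 4 2 0], max=4
Drop 3: I rot3 at col 1 lands with bottom-row=4; cleared 0 line(s) (total 0); column heights now [4 8 2 0], max=8
Drop 4: S rot2 at col 1 lands with bottom-row=8; cleared 0 line(s) (total 0); column heights now [4 9 10 10], max=10
Drop 5: L rot1 at col 0 lands with bottom-row=9; cleared 1 line(s) (total 1); column heights now [11 9 9 0], max=11
Drop 6: I rot1 at col 2 lands with bottom-row=9; cleared 0 line(s) (total 1); column heights now [11 9 13 0], max=13
Drop 7: I rot3 at col 3 lands with bottom-row=0; cleared 0 line(s) (total 1); column heights now [11 9 13 4], max=13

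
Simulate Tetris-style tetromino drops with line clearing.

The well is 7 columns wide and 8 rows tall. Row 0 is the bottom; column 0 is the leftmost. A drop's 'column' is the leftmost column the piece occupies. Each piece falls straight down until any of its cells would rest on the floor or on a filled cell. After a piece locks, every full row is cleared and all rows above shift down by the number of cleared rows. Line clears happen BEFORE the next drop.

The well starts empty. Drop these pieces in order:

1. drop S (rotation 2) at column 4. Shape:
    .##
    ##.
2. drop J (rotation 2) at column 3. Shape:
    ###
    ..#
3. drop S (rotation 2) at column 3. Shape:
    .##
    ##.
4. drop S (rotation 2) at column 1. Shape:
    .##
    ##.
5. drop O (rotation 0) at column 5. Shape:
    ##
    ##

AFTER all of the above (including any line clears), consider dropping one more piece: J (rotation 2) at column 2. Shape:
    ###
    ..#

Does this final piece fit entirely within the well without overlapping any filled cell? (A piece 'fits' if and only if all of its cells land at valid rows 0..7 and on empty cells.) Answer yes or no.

Drop 1: S rot2 at col 4 lands with bottom-row=0; cleared 0 line(s) (total 0); column heights now [0 0 0 0 1 2 2], max=2
Drop 2: J rot2 at col 3 lands with bottom-row=2; cleared 0 line(s) (total 0); column heights now [0 0 0 4 4 4 2], max=4
Drop 3: S rot2 at col 3 lands with bottom-row=4; cleared 0 line(s) (total 0); column heights now [0 0 0 5 6 6 2], max=6
Drop 4: S rot2 at col 1 lands with bottom-row=4; cleared 0 line(s) (total 0); column heights now [0 5 6 6 6 6 2], max=6
Drop 5: O rot0 at col 5 lands with bottom-row=6; cleared 0 line(s) (total 0); column heights now [0 5 6 6 6 8 8], max=8
Test piece J rot2 at col 2 (width 3): heights before test = [0 5 6 6 6 8 8]; fits = True

Answer: yes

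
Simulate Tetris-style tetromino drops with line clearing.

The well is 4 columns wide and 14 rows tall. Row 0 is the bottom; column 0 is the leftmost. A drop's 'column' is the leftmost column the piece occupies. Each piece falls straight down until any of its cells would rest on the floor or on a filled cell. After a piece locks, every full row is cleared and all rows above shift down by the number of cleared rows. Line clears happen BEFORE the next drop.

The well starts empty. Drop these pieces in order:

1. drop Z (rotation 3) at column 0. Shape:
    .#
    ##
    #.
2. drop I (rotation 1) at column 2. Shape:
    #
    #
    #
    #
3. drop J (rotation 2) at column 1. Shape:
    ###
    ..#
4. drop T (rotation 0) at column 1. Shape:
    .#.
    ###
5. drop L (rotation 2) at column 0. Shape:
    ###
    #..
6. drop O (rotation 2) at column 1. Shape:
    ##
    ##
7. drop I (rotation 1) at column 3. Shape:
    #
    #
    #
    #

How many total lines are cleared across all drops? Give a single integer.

Answer: 1

Derivation:
Drop 1: Z rot3 at col 0 lands with bottom-row=0; cleared 0 line(s) (total 0); column heights now [2 3 0 0], max=3
Drop 2: I rot1 at col 2 lands with bottom-row=0; cleared 0 line(s) (total 0); column heights now [2 3 4 0], max=4
Drop 3: J rot2 at col 1 lands with bottom-row=3; cleared 0 line(s) (total 0); column heights now [2 5 5 5], max=5
Drop 4: T rot0 at col 1 lands with bottom-row=5; cleared 0 line(s) (total 0); column heights now [2 6 7 6], max=7
Drop 5: L rot2 at col 0 lands with bottom-row=6; cleared 0 line(s) (total 0); column heights now [8 8 8 6], max=8
Drop 6: O rot2 at col 1 lands with bottom-row=8; cleared 0 line(s) (total 0); column heights now [8 10 10 6], max=10
Drop 7: I rot1 at col 3 lands with bottom-row=6; cleared 1 line(s) (total 1); column heights now [7 9 9 9], max=9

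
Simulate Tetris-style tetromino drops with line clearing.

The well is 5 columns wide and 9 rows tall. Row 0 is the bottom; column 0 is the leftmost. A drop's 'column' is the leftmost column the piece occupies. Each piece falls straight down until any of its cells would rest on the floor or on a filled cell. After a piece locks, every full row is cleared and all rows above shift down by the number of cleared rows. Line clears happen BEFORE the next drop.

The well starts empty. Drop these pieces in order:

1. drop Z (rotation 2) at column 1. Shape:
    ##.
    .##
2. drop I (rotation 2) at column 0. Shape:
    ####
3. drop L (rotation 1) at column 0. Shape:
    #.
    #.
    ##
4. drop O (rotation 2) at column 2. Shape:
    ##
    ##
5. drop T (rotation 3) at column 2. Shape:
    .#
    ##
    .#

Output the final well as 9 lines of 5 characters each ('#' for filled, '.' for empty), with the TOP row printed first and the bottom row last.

Drop 1: Z rot2 at col 1 lands with bottom-row=0; cleared 0 line(s) (total 0); column heights now [0 2 2 1 0], max=2
Drop 2: I rot2 at col 0 lands with bottom-row=2; cleared 0 line(s) (total 0); column heights now [3 3 3 3 0], max=3
Drop 3: L rot1 at col 0 lands with bottom-row=3; cleared 0 line(s) (total 0); column heights now [6 4 3 3 0], max=6
Drop 4: O rot2 at col 2 lands with bottom-row=3; cleared 0 line(s) (total 0); column heights now [6 4 5 5 0], max=6
Drop 5: T rot3 at col 2 lands with bottom-row=5; cleared 0 line(s) (total 0); column heights now [6 4 7 8 0], max=8

Answer: .....
...#.
..##.
#..#.
#.##.
####.
####.
.##..
..##.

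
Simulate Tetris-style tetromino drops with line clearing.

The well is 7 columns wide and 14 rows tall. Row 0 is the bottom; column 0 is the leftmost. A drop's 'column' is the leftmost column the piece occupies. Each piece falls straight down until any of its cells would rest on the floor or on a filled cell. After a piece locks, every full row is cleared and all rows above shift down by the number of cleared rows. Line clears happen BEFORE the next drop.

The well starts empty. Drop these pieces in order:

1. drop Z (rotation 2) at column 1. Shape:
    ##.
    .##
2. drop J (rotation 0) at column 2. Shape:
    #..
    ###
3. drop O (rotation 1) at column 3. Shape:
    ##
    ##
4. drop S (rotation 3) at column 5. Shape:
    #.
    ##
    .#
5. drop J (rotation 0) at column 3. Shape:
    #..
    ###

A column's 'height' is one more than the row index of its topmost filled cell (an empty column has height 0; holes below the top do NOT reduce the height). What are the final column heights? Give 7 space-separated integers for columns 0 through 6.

Answer: 0 2 4 7 6 6 2

Derivation:
Drop 1: Z rot2 at col 1 lands with bottom-row=0; cleared 0 line(s) (total 0); column heights now [0 2 2 1 0 0 0], max=2
Drop 2: J rot0 at col 2 lands with bottom-row=2; cleared 0 line(s) (total 0); column heights now [0 2 4 3 3 0 0], max=4
Drop 3: O rot1 at col 3 lands with bottom-row=3; cleared 0 line(s) (total 0); column heights now [0 2 4 5 5 0 0], max=5
Drop 4: S rot3 at col 5 lands with bottom-row=0; cleared 0 line(s) (total 0); column heights now [0 2 4 5 5 3 2], max=5
Drop 5: J rot0 at col 3 lands with bottom-row=5; cleared 0 line(s) (total 0); column heights now [0 2 4 7 6 6 2], max=7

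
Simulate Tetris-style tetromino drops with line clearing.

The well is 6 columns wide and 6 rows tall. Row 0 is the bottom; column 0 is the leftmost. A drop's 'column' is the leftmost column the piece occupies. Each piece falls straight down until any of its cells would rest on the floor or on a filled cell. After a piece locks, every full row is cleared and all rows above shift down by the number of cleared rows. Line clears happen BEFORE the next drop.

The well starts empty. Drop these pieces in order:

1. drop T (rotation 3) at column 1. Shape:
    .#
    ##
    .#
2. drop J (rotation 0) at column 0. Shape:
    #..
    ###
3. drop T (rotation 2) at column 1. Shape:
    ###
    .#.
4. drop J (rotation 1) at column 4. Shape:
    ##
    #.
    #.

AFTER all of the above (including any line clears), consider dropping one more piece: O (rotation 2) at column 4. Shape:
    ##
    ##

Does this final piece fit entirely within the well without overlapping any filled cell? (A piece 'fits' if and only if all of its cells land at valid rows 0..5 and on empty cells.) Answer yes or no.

Drop 1: T rot3 at col 1 lands with bottom-row=0; cleared 0 line(s) (total 0); column heights now [0 2 3 0 0 0], max=3
Drop 2: J rot0 at col 0 lands with bottom-row=3; cleared 0 line(s) (total 0); column heights now [5 4 4 0 0 0], max=5
Drop 3: T rot2 at col 1 lands with bottom-row=4; cleared 0 line(s) (total 0); column heights now [5 6 6 6 0 0], max=6
Drop 4: J rot1 at col 4 lands with bottom-row=0; cleared 0 line(s) (total 0); column heights now [5 6 6 6 3 3], max=6
Test piece O rot2 at col 4 (width 2): heights before test = [5 6 6 6 3 3]; fits = True

Answer: yes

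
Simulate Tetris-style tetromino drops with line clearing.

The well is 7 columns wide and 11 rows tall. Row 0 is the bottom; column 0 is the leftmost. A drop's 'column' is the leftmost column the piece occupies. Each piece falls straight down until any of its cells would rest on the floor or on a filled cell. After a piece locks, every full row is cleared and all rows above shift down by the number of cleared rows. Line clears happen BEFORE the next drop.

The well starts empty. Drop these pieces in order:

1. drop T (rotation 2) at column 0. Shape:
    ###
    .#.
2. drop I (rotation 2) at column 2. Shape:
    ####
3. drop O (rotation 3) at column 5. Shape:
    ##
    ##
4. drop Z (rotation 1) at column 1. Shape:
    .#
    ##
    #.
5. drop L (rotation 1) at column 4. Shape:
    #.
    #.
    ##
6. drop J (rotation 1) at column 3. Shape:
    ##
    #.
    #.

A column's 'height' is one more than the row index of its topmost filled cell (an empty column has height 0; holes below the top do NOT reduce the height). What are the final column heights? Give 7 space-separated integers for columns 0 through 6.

Answer: 2 4 5 9 9 6 5

Derivation:
Drop 1: T rot2 at col 0 lands with bottom-row=0; cleared 0 line(s) (total 0); column heights now [2 2 2 0 0 0 0], max=2
Drop 2: I rot2 at col 2 lands with bottom-row=2; cleared 0 line(s) (total 0); column heights now [2 2 3 3 3 3 0], max=3
Drop 3: O rot3 at col 5 lands with bottom-row=3; cleared 0 line(s) (total 0); column heights now [2 2 3 3 3 5 5], max=5
Drop 4: Z rot1 at col 1 lands with bottom-row=2; cleared 0 line(s) (total 0); column heights now [2 4 5 3 3 5 5], max=5
Drop 5: L rot1 at col 4 lands with bottom-row=5; cleared 0 line(s) (total 0); column heights now [2 4 5 3 8 6 5], max=8
Drop 6: J rot1 at col 3 lands with bottom-row=6; cleared 0 line(s) (total 0); column heights now [2 4 5 9 9 6 5], max=9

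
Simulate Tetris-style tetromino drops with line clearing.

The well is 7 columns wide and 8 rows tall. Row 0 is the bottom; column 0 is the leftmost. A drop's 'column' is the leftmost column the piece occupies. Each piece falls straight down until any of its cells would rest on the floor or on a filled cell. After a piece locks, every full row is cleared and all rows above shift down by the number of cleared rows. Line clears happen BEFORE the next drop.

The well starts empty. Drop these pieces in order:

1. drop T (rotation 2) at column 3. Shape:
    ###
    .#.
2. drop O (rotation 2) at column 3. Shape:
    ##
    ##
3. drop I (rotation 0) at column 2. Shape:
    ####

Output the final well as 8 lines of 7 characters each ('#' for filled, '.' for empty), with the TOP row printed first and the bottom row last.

Drop 1: T rot2 at col 3 lands with bottom-row=0; cleared 0 line(s) (total 0); column heights now [0 0 0 2 2 2 0], max=2
Drop 2: O rot2 at col 3 lands with bottom-row=2; cleared 0 line(s) (total 0); column heights now [0 0 0 4 4 2 0], max=4
Drop 3: I rot0 at col 2 lands with bottom-row=4; cleared 0 line(s) (total 0); column heights now [0 0 5 5 5 5 0], max=5

Answer: .......
.......
.......
..####.
...##..
...##..
...###.
....#..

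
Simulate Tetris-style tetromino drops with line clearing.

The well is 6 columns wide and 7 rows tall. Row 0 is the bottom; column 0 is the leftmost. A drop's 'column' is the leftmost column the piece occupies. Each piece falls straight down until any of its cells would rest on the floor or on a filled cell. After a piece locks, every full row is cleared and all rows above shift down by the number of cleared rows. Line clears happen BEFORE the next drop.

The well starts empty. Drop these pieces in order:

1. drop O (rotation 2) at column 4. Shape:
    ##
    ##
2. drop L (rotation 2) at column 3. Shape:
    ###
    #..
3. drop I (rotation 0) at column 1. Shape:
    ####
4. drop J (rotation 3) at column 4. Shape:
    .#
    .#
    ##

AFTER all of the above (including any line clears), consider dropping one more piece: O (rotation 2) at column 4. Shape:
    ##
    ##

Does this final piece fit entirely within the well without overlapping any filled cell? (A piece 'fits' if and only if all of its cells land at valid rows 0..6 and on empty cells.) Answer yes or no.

Drop 1: O rot2 at col 4 lands with bottom-row=0; cleared 0 line(s) (total 0); column heights now [0 0 0 0 2 2], max=2
Drop 2: L rot2 at col 3 lands with bottom-row=1; cleared 0 line(s) (total 0); column heights now [0 0 0 3 3 3], max=3
Drop 3: I rot0 at col 1 lands with bottom-row=3; cleared 0 line(s) (total 0); column heights now [0 4 4 4 4 3], max=4
Drop 4: J rot3 at col 4 lands with bottom-row=4; cleared 0 line(s) (total 0); column heights now [0 4 4 4 5 7], max=7
Test piece O rot2 at col 4 (width 2): heights before test = [0 4 4 4 5 7]; fits = False

Answer: no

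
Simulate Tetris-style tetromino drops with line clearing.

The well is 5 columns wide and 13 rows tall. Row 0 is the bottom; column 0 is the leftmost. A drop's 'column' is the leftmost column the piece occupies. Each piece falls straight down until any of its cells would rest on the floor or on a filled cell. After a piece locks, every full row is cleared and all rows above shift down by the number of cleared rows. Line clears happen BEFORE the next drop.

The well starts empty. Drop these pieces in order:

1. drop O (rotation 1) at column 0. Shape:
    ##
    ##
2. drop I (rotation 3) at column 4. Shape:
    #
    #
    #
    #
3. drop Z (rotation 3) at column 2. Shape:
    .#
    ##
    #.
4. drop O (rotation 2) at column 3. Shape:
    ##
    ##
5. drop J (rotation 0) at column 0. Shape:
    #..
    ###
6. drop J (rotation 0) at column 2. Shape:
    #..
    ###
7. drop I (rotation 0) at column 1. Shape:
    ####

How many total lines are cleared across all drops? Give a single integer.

Drop 1: O rot1 at col 0 lands with bottom-row=0; cleared 0 line(s) (total 0); column heights now [2 2 0 0 0], max=2
Drop 2: I rot3 at col 4 lands with bottom-row=0; cleared 0 line(s) (total 0); column heights now [2 2 0 0 4], max=4
Drop 3: Z rot3 at col 2 lands with bottom-row=0; cleared 1 line(s) (total 1); column heights now [1 1 1 2 3], max=3
Drop 4: O rot2 at col 3 lands with bottom-row=3; cleared 0 line(s) (total 1); column heights now [1 1 1 5 5], max=5
Drop 5: J rot0 at col 0 lands with bottom-row=1; cleared 1 line(s) (total 2); column heights now [2 1 1 4 4], max=4
Drop 6: J rot0 at col 2 lands with bottom-row=4; cleared 0 line(s) (total 2); column heights now [2 1 6 5 5], max=6
Drop 7: I rot0 at col 1 lands with bottom-row=6; cleared 0 line(s) (total 2); column heights now [2 7 7 7 7], max=7

Answer: 2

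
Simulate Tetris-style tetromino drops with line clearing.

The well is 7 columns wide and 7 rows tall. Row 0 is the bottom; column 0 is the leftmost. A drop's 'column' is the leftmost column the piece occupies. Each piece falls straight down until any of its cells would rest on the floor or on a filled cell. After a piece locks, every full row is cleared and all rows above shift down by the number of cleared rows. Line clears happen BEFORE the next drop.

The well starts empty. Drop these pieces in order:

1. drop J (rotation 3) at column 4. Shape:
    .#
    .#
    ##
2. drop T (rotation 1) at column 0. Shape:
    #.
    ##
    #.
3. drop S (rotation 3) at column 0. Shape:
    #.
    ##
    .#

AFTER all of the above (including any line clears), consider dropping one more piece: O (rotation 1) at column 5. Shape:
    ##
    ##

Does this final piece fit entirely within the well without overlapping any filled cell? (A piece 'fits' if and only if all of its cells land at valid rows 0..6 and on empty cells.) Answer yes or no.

Drop 1: J rot3 at col 4 lands with bottom-row=0; cleared 0 line(s) (total 0); column heights now [0 0 0 0 1 3 0], max=3
Drop 2: T rot1 at col 0 lands with bottom-row=0; cleared 0 line(s) (total 0); column heights now [3 2 0 0 1 3 0], max=3
Drop 3: S rot3 at col 0 lands with bottom-row=2; cleared 0 line(s) (total 0); column heights now [5 4 0 0 1 3 0], max=5
Test piece O rot1 at col 5 (width 2): heights before test = [5 4 0 0 1 3 0]; fits = True

Answer: yes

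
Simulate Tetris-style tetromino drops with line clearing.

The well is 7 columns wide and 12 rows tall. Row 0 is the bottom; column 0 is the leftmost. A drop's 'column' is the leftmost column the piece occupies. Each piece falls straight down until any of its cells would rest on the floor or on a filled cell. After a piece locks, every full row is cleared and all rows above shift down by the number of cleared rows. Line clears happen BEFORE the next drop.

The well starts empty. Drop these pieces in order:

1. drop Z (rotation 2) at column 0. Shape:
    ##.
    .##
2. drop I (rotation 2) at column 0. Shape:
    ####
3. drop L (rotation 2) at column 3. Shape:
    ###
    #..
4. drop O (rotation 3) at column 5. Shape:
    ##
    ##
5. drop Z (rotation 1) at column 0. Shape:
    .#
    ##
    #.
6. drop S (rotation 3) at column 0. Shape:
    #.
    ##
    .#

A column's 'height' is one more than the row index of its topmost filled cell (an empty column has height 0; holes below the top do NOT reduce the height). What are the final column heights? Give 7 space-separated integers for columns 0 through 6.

Drop 1: Z rot2 at col 0 lands with bottom-row=0; cleared 0 line(s) (total 0); column heights now [2 2 1 0 0 0 0], max=2
Drop 2: I rot2 at col 0 lands with bottom-row=2; cleared 0 line(s) (total 0); column heights now [3 3 3 3 0 0 0], max=3
Drop 3: L rot2 at col 3 lands with bottom-row=3; cleared 0 line(s) (total 0); column heights now [3 3 3 5 5 5 0], max=5
Drop 4: O rot3 at col 5 lands with bottom-row=5; cleared 0 line(s) (total 0); column heights now [3 3 3 5 5 7 7], max=7
Drop 5: Z rot1 at col 0 lands with bottom-row=3; cleared 0 line(s) (total 0); column heights now [5 6 3 5 5 7 7], max=7
Drop 6: S rot3 at col 0 lands with bottom-row=6; cleared 0 line(s) (total 0); column heights now [9 8 3 5 5 7 7], max=9

Answer: 9 8 3 5 5 7 7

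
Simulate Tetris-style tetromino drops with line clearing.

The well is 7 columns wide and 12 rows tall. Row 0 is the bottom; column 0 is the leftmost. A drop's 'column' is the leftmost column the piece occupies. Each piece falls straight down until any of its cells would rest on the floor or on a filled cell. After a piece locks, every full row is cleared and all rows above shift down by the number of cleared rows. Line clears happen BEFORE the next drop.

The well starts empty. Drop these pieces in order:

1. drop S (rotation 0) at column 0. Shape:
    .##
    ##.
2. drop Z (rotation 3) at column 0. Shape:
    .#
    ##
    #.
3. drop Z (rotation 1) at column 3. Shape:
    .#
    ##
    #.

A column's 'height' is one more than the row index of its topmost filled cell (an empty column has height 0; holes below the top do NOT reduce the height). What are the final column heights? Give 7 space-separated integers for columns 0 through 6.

Answer: 3 4 2 2 3 0 0

Derivation:
Drop 1: S rot0 at col 0 lands with bottom-row=0; cleared 0 line(s) (total 0); column heights now [1 2 2 0 0 0 0], max=2
Drop 2: Z rot3 at col 0 lands with bottom-row=1; cleared 0 line(s) (total 0); column heights now [3 4 2 0 0 0 0], max=4
Drop 3: Z rot1 at col 3 lands with bottom-row=0; cleared 0 line(s) (total 0); column heights now [3 4 2 2 3 0 0], max=4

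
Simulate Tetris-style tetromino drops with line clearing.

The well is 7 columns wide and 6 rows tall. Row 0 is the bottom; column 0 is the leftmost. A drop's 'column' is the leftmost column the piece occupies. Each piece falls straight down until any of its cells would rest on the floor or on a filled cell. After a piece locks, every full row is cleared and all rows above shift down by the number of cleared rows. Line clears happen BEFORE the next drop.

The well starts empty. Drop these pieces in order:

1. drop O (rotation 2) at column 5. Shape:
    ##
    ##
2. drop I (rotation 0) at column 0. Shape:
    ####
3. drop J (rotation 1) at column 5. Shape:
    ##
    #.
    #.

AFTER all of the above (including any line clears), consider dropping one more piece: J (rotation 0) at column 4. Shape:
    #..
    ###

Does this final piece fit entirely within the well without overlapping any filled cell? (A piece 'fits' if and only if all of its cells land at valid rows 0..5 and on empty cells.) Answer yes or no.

Answer: no

Derivation:
Drop 1: O rot2 at col 5 lands with bottom-row=0; cleared 0 line(s) (total 0); column heights now [0 0 0 0 0 2 2], max=2
Drop 2: I rot0 at col 0 lands with bottom-row=0; cleared 0 line(s) (total 0); column heights now [1 1 1 1 0 2 2], max=2
Drop 3: J rot1 at col 5 lands with bottom-row=2; cleared 0 line(s) (total 0); column heights now [1 1 1 1 0 5 5], max=5
Test piece J rot0 at col 4 (width 3): heights before test = [1 1 1 1 0 5 5]; fits = False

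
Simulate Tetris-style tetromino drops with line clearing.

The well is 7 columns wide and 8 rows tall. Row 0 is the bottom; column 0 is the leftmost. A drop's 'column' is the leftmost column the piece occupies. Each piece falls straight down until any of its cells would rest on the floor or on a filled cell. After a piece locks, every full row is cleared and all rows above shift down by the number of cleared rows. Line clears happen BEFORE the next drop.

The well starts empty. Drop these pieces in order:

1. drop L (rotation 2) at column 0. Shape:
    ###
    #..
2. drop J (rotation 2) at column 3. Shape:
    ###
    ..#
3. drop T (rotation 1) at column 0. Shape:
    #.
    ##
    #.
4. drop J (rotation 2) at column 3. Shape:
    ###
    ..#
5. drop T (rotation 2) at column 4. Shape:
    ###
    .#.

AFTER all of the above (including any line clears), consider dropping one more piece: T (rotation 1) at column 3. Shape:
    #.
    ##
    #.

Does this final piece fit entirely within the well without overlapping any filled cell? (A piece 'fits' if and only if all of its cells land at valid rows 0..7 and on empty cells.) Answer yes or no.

Answer: yes

Derivation:
Drop 1: L rot2 at col 0 lands with bottom-row=0; cleared 0 line(s) (total 0); column heights now [2 2 2 0 0 0 0], max=2
Drop 2: J rot2 at col 3 lands with bottom-row=0; cleared 0 line(s) (total 0); column heights now [2 2 2 2 2 2 0], max=2
Drop 3: T rot1 at col 0 lands with bottom-row=2; cleared 0 line(s) (total 0); column heights now [5 4 2 2 2 2 0], max=5
Drop 4: J rot2 at col 3 lands with bottom-row=2; cleared 0 line(s) (total 0); column heights now [5 4 2 4 4 4 0], max=5
Drop 5: T rot2 at col 4 lands with bottom-row=4; cleared 0 line(s) (total 0); column heights now [5 4 2 4 6 6 6], max=6
Test piece T rot1 at col 3 (width 2): heights before test = [5 4 2 4 6 6 6]; fits = True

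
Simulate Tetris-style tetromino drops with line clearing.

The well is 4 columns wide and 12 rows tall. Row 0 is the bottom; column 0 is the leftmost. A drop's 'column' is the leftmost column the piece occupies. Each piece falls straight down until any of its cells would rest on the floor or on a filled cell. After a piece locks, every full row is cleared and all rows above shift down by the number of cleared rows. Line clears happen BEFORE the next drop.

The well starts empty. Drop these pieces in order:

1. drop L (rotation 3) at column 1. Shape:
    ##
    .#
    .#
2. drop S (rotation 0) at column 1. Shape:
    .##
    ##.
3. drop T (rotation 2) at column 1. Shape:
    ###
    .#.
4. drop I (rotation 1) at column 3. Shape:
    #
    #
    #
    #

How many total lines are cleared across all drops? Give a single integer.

Answer: 0

Derivation:
Drop 1: L rot3 at col 1 lands with bottom-row=0; cleared 0 line(s) (total 0); column heights now [0 3 3 0], max=3
Drop 2: S rot0 at col 1 lands with bottom-row=3; cleared 0 line(s) (total 0); column heights now [0 4 5 5], max=5
Drop 3: T rot2 at col 1 lands with bottom-row=5; cleared 0 line(s) (total 0); column heights now [0 7 7 7], max=7
Drop 4: I rot1 at col 3 lands with bottom-row=7; cleared 0 line(s) (total 0); column heights now [0 7 7 11], max=11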